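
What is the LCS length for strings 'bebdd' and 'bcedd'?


DP table for LCS of 'bebdd' and 'bcedd':
       b  c  e  d  d
    0  0  0  0  0  0
  b 0  1  1  1  1  1
  e 0  1  1  2  2  2
  b 0  1  1  2  2  2
  d 0  1  1  2  3  3
  d 0  1  1  2  3  4
LCS: 'bedd'
LCS length = 4

4


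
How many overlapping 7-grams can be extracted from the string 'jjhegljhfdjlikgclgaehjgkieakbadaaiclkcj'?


String 'jjhegljhfdjlikgclgaehjgkieakbadaaiclkcj' has length L = 39.
Number of overlapping n-grams = L - n + 1
Substituting: 39 - 7 + 1 = 33

33


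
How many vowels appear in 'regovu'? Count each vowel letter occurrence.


Scanning each character of 'regovu':
  Position 1: 'r' -> consonant (running count: 0)
  Position 2: 'e' -> vowel (running count: 1)
  Position 3: 'g' -> consonant (running count: 1)
  Position 4: 'o' -> vowel (running count: 2)
  Position 5: 'v' -> consonant (running count: 2)
  Position 6: 'u' -> vowel (running count: 3)
Total vowels: 3

3


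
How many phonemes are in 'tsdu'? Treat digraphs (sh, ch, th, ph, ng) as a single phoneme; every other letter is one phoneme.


Parsing 'tsdu' greedily, digraphs first:
  't' -> consonant phoneme (phonemes so far: 1)
  's' -> consonant phoneme (phonemes so far: 2)
  'd' -> consonant phoneme (phonemes so far: 3)
  'u' -> vowel phoneme (phonemes so far: 4)
Total phonemes: 4

4


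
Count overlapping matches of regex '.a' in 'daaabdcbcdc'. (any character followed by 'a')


Pattern: .a means any character followed by 'a'.
Scanning 'daaabdcbcdc' position-by-position:
  Pos 0: window 'da' -> MATCH
  Pos 1: window 'aa' -> MATCH
  Pos 2: window 'aa' -> MATCH
  Pos 3: window 'ab' -> no
  Pos 4: window 'bd' -> no
  Pos 5: window 'dc' -> no
  Pos 6: window 'cb' -> no
  Pos 7: window 'bc' -> no
  Pos 8: window 'cd' -> no
  Pos 9: window 'dc' -> no
  Pos 10: window 'c' -> no
Total matches: 3

3


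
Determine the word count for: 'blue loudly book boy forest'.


Counting words by splitting on spaces:
  Word 1: 'blue'
  Word 2: 'loudly'
  Word 3: 'book'
  Word 4: 'boy'
  Word 5: 'forest'
Total words: 5

5


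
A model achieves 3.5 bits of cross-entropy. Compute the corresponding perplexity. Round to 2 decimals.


Perplexity formula: PP = 2^H
H = 3.5
PP = 2^3.5
Decompose: 2^3.5 = 2^3 * 2^0.5 = 2^3 * sqrt(2)
2^3 = 8, sqrt(2) ~ 1.4142136
PP ~ 8 * 1.4142136 = 11.3137088
Rounded to 2 decimals: 11.31

11.31


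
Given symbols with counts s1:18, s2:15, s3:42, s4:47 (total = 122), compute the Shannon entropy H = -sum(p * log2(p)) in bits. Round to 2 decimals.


Computing entropy H = -sum(p_i * log2(p_i)):
  s1: p = 18/122 = 0.1475, -p*log2(p) = 0.4073
  s2: p = 15/122 = 0.1230, -p*log2(p) = 0.3718
  s3: p = 42/122 = 0.3443, -p*log2(p) = 0.5296
  s4: p = 47/122 = 0.3852, -p*log2(p) = 0.5302
H = sum of terms = 1.8389
Rounded to 2 decimals: 1.84

1.84


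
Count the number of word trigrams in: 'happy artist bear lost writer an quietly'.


Word trigrams from [7] words:
  Trigram 1: (happy artist bear)
  Trigram 2: (artist bear lost)
  Trigram 3: (bear lost writer)
  Trigram 4: (lost writer an)
  Trigram 5: (writer an quietly)
Total word trigrams: 7 - 2 = 5

5


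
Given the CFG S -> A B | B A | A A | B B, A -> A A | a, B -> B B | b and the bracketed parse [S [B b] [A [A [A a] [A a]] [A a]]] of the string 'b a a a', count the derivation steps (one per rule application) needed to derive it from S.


Every bracketed nonterminal node [X ...] in the tree is produced by exactly one rule application.
Reading the tree off as a leftmost derivation:
  Step 1: S  =>  B A   (applied S -> B A)
  Step 2: B A  =>  b A   (applied B -> b)
  Step 3: b A  =>  b A A   (applied A -> A A)
  Step 4: b A A  =>  b A A A   (applied A -> A A)
  Step 5: b A A A  =>  b a A A   (applied A -> a)
  Step 6: b a A A  =>  b a a A   (applied A -> a)
  Step 7: b a a A  =>  b a a a   (applied A -> a)
Final yield: b a a a
Total rewrite steps: 7

7


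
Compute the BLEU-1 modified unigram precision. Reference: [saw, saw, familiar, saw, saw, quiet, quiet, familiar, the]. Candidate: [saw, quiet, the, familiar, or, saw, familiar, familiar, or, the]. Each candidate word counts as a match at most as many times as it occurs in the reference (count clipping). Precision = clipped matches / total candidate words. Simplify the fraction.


Reference word counts: {'familiar': 2, 'quiet': 2, 'saw': 4, 'the': 1}
Checking each candidate word (with clipping):
  'saw' -> in reference (ref count 4, used 1/4) -> match (matches: 1)
  'quiet' -> in reference (ref count 2, used 1/2) -> match (matches: 2)
  'the' -> in reference (ref count 1, used 1/1) -> match (matches: 3)
  'familiar' -> in reference (ref count 2, used 1/2) -> match (matches: 4)
  'or' -> not in reference -> no match (matches: 4)
  'saw' -> in reference (ref count 4, used 2/4) -> match (matches: 5)
  'familiar' -> in reference (ref count 2, used 2/2) -> match (matches: 6)
  'familiar' -> ref count 2 already used up (2/2) -> clipped, no match (matches: 6)
  'or' -> not in reference -> no match (matches: 6)
  'the' -> ref count 1 already used up (1/1) -> clipped, no match (matches: 6)
Clipped matches: 6, Candidate length: 10
Precision = 6/10 = 3/5

3/5


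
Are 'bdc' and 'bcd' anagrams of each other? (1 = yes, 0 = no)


Sort characters of 'bdc': 'bcd'
Sort characters of 'bcd': 'bcd'
Sorted forms match -> they ARE anagrams
Result: 1

1


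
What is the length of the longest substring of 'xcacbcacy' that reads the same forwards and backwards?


Scanning 'xcacbcacy' for palindromic substrings.
Substring at positions 1-7: 'cacbcac'.
Check: reverse('cacbcac') = 'cacbcac' -> palindrome confirmed.
Neighbouring characters ('x' / 'y') break symmetry, so it cannot extend further.
No longer palindromic substring exists; longest length = 7

7


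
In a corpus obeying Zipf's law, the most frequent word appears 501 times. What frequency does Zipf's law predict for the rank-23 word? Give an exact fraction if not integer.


Zipf's law: freq(rank) = f1 / rank
f1 = 501, rank = 23
freq = 501 / 23
GCD(501, 23) = 1
Simplified: 501/23

501/23


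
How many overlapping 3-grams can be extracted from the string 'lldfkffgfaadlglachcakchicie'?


String 'lldfkffgfaadlglachcakchicie' has length L = 27.
Number of overlapping n-grams = L - n + 1
Substituting: 27 - 3 + 1 = 25

25


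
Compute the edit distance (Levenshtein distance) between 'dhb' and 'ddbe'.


Building DP table for s1='dhb' (len 3) and s2='ddbe' (len 4):
       d  d  b  e
    0  1  2  3  4
  d 1  0  1  2  3
  h 2  1  1  2  3
  b 3  2  2  1  2
Edit distance = dp[3][4] = 2

2


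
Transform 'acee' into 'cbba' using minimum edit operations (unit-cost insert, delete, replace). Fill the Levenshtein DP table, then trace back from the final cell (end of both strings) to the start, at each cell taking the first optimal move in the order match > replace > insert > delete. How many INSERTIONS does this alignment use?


Edit distance = 4. Backtracking from cell (4, 4) with preference match > replace > insert > delete,
then listing the resulting alignment 'acee' -> 'cbba' left to right:
  Step 1: replace a->c
  Step 2: replace c->b
  Step 3: replace e->b
  Step 4: replace e->a
Total insertions: 0

0


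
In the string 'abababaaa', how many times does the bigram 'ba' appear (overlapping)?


Scanning 'abababaaa' for bigram 'ba':
  Position 0: 'ab' -> no
  Position 1: 'ba' -> MATCH
  Position 2: 'ab' -> no
  Position 3: 'ba' -> MATCH
  Position 4: 'ab' -> no
  Position 5: 'ba' -> MATCH
  Position 6: 'aa' -> no
  Position 7: 'aa' -> no
Total matches: 3

3


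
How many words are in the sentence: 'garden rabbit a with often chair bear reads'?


Counting words by splitting on spaces:
  Word 1: 'garden'
  Word 2: 'rabbit'
  Word 3: 'a'
  Word 4: 'with'
  Word 5: 'often'
  Word 6: 'chair'
  Word 7: 'bear'
  Word 8: 'reads'
Total words: 8

8


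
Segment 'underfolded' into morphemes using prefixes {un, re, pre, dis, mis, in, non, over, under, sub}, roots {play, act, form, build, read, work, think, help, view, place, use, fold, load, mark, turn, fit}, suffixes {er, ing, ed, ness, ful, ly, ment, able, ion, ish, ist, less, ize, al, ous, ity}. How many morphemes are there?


Segmenting 'underfolded' against the inventory:
  'under' -> prefix (morpheme 1)
  'fold' -> root (morpheme 2)
  'ed' -> suffix (morpheme 3)
Total morphemes: 3

3


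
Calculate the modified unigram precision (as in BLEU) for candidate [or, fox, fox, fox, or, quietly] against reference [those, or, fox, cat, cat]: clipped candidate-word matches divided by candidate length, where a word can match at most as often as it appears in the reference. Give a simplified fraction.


Reference word counts: {'cat': 2, 'fox': 1, 'or': 1, 'those': 1}
Checking each candidate word (with clipping):
  'or' -> in reference (ref count 1, used 1/1) -> match (matches: 1)
  'fox' -> in reference (ref count 1, used 1/1) -> match (matches: 2)
  'fox' -> ref count 1 already used up (1/1) -> clipped, no match (matches: 2)
  'fox' -> ref count 1 already used up (1/1) -> clipped, no match (matches: 2)
  'or' -> ref count 1 already used up (1/1) -> clipped, no match (matches: 2)
  'quietly' -> not in reference -> no match (matches: 2)
Clipped matches: 2, Candidate length: 6
Precision = 2/6 = 1/3

1/3


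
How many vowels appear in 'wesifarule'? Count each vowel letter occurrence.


Scanning each character of 'wesifarule':
  Position 1: 'w' -> consonant (running count: 0)
  Position 2: 'e' -> vowel (running count: 1)
  Position 3: 's' -> consonant (running count: 1)
  Position 4: 'i' -> vowel (running count: 2)
  Position 5: 'f' -> consonant (running count: 2)
  Position 6: 'a' -> vowel (running count: 3)
  Position 7: 'r' -> consonant (running count: 3)
  Position 8: 'u' -> vowel (running count: 4)
  Position 9: 'l' -> consonant (running count: 4)
  Position 10: 'e' -> vowel (running count: 5)
Total vowels: 5

5


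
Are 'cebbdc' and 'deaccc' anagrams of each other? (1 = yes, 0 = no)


Sort characters of 'cebbdc': 'bbccde'
Sort characters of 'deaccc': 'acccde'
Sorted forms differ -> they are NOT anagrams
Result: 0

0


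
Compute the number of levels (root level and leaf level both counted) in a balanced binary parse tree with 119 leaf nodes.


In a balanced binary tree with n leaves the deepest leaf is ceil(log2(n)) edges below the root,
so counting node levels inclusive of root and leaves gives ceil(log2(n)) + 1 levels.
log2(119) = 6.8948
ceil(6.8948) = 7
levels = 7 + 1 = 8

8


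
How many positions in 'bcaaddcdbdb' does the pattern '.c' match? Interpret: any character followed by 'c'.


Pattern: .c means any character followed by 'c'.
Scanning 'bcaaddcdbdb' position-by-position:
  Pos 0: window 'bc' -> MATCH
  Pos 1: window 'ca' -> no
  Pos 2: window 'aa' -> no
  Pos 3: window 'ad' -> no
  Pos 4: window 'dd' -> no
  Pos 5: window 'dc' -> MATCH
  Pos 6: window 'cd' -> no
  Pos 7: window 'db' -> no
  Pos 8: window 'bd' -> no
  Pos 9: window 'db' -> no
  Pos 10: window 'b' -> no
Total matches: 2

2


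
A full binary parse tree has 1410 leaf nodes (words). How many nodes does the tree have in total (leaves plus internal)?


Leaf nodes (terminals): 1410
Internal nodes = n - 1 = 1410 - 1 = 1409
Total = leaves + internal = 1410 + 1409 = 2819

2819


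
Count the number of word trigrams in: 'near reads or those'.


Word trigrams from [4] words:
  Trigram 1: (near reads or)
  Trigram 2: (reads or those)
Total word trigrams: 4 - 2 = 2

2


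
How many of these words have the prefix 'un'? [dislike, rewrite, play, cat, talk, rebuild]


Checking each word for prefix 'un':
  'dislike' -> no (count: 0)
  'rewrite' -> no (count: 0)
  'play' -> no (count: 0)
  'cat' -> no (count: 0)
  'talk' -> no (count: 0)
  'rebuild' -> no (count: 0)
Total with prefix 'un': 0

0


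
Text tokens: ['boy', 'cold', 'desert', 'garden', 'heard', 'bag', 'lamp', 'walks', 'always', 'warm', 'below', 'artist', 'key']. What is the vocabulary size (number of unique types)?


Listing all tokens and tracking unique types:
  Token 1: 'boy' -> NEW (unique so far: 1)
  Token 2: 'cold' -> NEW (unique so far: 2)
  Token 3: 'desert' -> NEW (unique so far: 3)
  Token 4: 'garden' -> NEW (unique so far: 4)
  Token 5: 'heard' -> NEW (unique so far: 5)
  Token 6: 'bag' -> NEW (unique so far: 6)
  Token 7: 'lamp' -> NEW (unique so far: 7)
  Token 8: 'walks' -> NEW (unique so far: 8)
  Token 9: 'always' -> NEW (unique so far: 9)
  Token 10: 'warm' -> NEW (unique so far: 10)
  Token 11: 'below' -> NEW (unique so far: 11)
  Token 12: 'artist' -> NEW (unique so far: 12)
  Token 13: 'key' -> NEW (unique so far: 13)
Unique types: ('always', 'artist', 'bag', 'below', 'boy', 'cold', 'desert', 'garden', 'heard', 'key', 'lamp', 'walks', 'warm')
Vocabulary size: 13

13


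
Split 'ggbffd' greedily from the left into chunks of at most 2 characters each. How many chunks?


'ggbffd' has 6 characters.
Chunking with max size 2:
  Chunk 1: 'gg' (positions 0-1)
  Chunk 2: 'bf' (positions 2-3)
  Chunk 3: 'fd' (positions 4-5)
Total chunks: ceil(6 / 2) = 3

3


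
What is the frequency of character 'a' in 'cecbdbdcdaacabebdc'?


Scanning 'cecbdbdcdaacabebdc' for 'a':
  Position 9: 'a' -> MATCH (count: 1)
  Position 10: 'a' -> MATCH (count: 2)
  Position 12: 'a' -> MATCH (count: 3)
Total occurrences of 'a': 3

3


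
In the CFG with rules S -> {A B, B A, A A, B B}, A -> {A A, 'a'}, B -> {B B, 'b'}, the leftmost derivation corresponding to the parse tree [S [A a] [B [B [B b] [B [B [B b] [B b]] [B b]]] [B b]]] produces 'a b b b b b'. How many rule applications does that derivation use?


Every bracketed nonterminal node [X ...] in the tree is produced by exactly one rule application.
Reading the tree off as a leftmost derivation:
  Step 1: S  =>  A B   (applied S -> A B)
  Step 2: A B  =>  a B   (applied A -> a)
  Step 3: a B  =>  a B B   (applied B -> B B)
  Step 4: a B B  =>  a B B B   (applied B -> B B)
  Step 5: a B B B  =>  a b B B   (applied B -> b)
  Step 6: a b B B  =>  a b B B B   (applied B -> B B)
  Step 7: a b B B B  =>  a b B B B B   (applied B -> B B)
  Step 8: a b B B B B  =>  a b b B B B   (applied B -> b)
  Step 9: a b b B B B  =>  a b b b B B   (applied B -> b)
  Step 10: a b b b B B  =>  a b b b b B   (applied B -> b)
  Step 11: a b b b b B  =>  a b b b b b   (applied B -> b)
Final yield: a b b b b b
Total rewrite steps: 11

11


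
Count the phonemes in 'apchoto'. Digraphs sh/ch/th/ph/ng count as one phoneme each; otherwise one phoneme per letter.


Parsing 'apchoto' greedily, digraphs first:
  'a' -> vowel phoneme (phonemes so far: 1)
  'p' -> consonant phoneme (phonemes so far: 2)
  'ch' -> digraph (1 consonant phoneme) (phonemes so far: 3)
  'o' -> vowel phoneme (phonemes so far: 4)
  't' -> consonant phoneme (phonemes so far: 5)
  'o' -> vowel phoneme (phonemes so far: 6)
Total phonemes: 6

6


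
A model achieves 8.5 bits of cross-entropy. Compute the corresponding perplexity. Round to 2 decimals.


Perplexity formula: PP = 2^H
H = 8.5
PP = 2^8.5
Decompose: 2^8.5 = 2^8 * 2^0.5 = 2^8 * sqrt(2)
2^8 = 256, sqrt(2) ~ 1.4142136
PP ~ 256 * 1.4142136 = 362.0386816
Rounded to 2 decimals: 362.04

362.04


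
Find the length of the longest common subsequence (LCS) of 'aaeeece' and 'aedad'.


DP table for LCS of 'aaeeece' and 'aedad':
       a  e  d  a  d
    0  0  0  0  0  0
  a 0  1  1  1  1  1
  a 0  1  1  1  2  2
  e 0  1  2  2  2  2
  e 0  1  2  2  2  2
  e 0  1  2  2  2  2
  c 0  1  2  2  2  2
  e 0  1  2  2  2  2
LCS: 'aa'
LCS length = 2

2


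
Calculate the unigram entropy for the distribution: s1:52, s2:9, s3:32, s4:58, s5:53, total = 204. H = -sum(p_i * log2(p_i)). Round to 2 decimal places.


Computing entropy H = -sum(p_i * log2(p_i)):
  s1: p = 52/204 = 0.2549, -p*log2(p) = 0.5027
  s2: p = 9/204 = 0.0441, -p*log2(p) = 0.1986
  s3: p = 32/204 = 0.1569, -p*log2(p) = 0.4192
  s4: p = 58/204 = 0.2843, -p*log2(p) = 0.5159
  s5: p = 53/204 = 0.2598, -p*log2(p) = 0.5052
H = sum of terms = 2.1416
Rounded to 2 decimals: 2.14

2.14


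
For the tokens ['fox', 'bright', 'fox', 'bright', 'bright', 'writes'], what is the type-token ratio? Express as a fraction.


Tokens: 6
Unique types: ('bright', 'fox', 'writes') = 3
TTR = 3/6
Simplify: divide both by 3 -> 1/2
TTR = 1/2

1/2


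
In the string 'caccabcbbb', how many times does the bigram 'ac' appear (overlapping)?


Scanning 'caccabcbbb' for bigram 'ac':
  Position 0: 'ca' -> no
  Position 1: 'ac' -> MATCH
  Position 2: 'cc' -> no
  Position 3: 'ca' -> no
  Position 4: 'ab' -> no
  Position 5: 'bc' -> no
  Position 6: 'cb' -> no
  Position 7: 'bb' -> no
  Position 8: 'bb' -> no
Total matches: 1

1


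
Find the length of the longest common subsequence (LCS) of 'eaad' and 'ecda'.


DP table for LCS of 'eaad' and 'ecda':
       e  c  d  a
    0  0  0  0  0
  e 0  1  1  1  1
  a 0  1  1  1  2
  a 0  1  1  1  2
  d 0  1  1  2  2
LCS: 'ea'
LCS length = 2

2


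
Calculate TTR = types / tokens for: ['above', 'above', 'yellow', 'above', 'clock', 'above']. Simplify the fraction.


Tokens: 6
Unique types: ('above', 'clock', 'yellow') = 3
TTR = 3/6
Simplify: divide both by 3 -> 1/2
TTR = 1/2

1/2


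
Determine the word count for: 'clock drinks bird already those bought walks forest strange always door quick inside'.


Counting words by splitting on spaces:
  Word 1: 'clock'
  Word 2: 'drinks'
  Word 3: 'bird'
  Word 4: 'already'
  Word 5: 'those'
  Word 6: 'bought'
  Word 7: 'walks'
  Word 8: 'forest'
  Word 9: 'strange'
  Word 10: 'always'
  Word 11: 'door'
  Word 12: 'quick'
  Word 13: 'inside'
Total words: 13

13


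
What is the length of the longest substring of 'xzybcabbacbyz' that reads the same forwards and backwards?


Scanning 'xzybcabbacbyz' for palindromic substrings.
Substring at positions 1-12: 'zybcabbacbyz'.
Check: reverse('zybcabbacbyz') = 'zybcabbacbyz' -> palindrome confirmed.
Neighbouring characters ('x' / '-') break symmetry, so it cannot extend further.
No longer palindromic substring exists; longest length = 12

12


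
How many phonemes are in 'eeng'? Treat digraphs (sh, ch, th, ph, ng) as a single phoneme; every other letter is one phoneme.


Parsing 'eeng' greedily, digraphs first:
  'e' -> vowel phoneme (phonemes so far: 1)
  'e' -> vowel phoneme (phonemes so far: 2)
  'ng' -> digraph (1 consonant phoneme) (phonemes so far: 3)
Total phonemes: 3

3


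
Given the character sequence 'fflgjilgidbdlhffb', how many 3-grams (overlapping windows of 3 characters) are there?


String 'fflgjilgidbdlhffb' has length L = 17.
Number of overlapping n-grams = L - n + 1
Substituting: 17 - 3 + 1 = 15

15


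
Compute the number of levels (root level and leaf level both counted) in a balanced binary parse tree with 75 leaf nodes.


In a balanced binary tree with n leaves the deepest leaf is ceil(log2(n)) edges below the root,
so counting node levels inclusive of root and leaves gives ceil(log2(n)) + 1 levels.
log2(75) = 6.2288
ceil(6.2288) = 7
levels = 7 + 1 = 8

8


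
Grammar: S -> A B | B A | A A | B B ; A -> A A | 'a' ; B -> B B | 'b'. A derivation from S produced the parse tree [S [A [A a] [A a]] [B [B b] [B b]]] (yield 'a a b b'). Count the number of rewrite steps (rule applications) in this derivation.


Every bracketed nonterminal node [X ...] in the tree is produced by exactly one rule application.
Reading the tree off as a leftmost derivation:
  Step 1: S  =>  A B   (applied S -> A B)
  Step 2: A B  =>  A A B   (applied A -> A A)
  Step 3: A A B  =>  a A B   (applied A -> a)
  Step 4: a A B  =>  a a B   (applied A -> a)
  Step 5: a a B  =>  a a B B   (applied B -> B B)
  Step 6: a a B B  =>  a a b B   (applied B -> b)
  Step 7: a a b B  =>  a a b b   (applied B -> b)
Final yield: a a b b
Total rewrite steps: 7

7


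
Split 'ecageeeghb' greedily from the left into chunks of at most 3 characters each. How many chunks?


'ecageeeghb' has 10 characters.
Chunking with max size 3:
  Chunk 1: 'eca' (positions 0-2)
  Chunk 2: 'gee' (positions 3-5)
  Chunk 3: 'egh' (positions 6-8)
  Chunk 4: 'b' (positions 9-9)
Total chunks: ceil(10 / 3) = 4

4


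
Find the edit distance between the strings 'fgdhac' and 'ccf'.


Building DP table for s1='fgdhac' (len 6) and s2='ccf' (len 3):
       c  c  f
    0  1  2  3
  f 1  1  2  2
  g 2  2  2  3
  d 3  3  3  3
  h 4  4  4  4
  a 5  5  5  5
  c 6  5  5  6
Edit distance = dp[6][3] = 6

6


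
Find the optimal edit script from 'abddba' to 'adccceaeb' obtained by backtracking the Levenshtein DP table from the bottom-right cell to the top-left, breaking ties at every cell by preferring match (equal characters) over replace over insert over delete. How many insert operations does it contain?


Edit distance = 7. Backtracking from cell (6, 9) with preference match > replace > insert > delete,
then listing the resulting alignment 'abddba' -> 'adccceaeb' left to right:
  Step 1: keep 'a'
  Step 2: insert 'd' [insertion #1]
  Step 3: replace b->c
  Step 4: replace d->c
  Step 5: replace d->c
  Step 6: replace b->e
  Step 7: keep 'a'
  Step 8: insert 'e' [insertion #2]
  Step 9: insert 'b' [insertion #3]
Total insertions: 3

3


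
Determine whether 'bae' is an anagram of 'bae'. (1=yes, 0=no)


Sort characters of 'bae': 'abe'
Sort characters of 'bae': 'abe'
Sorted forms match -> they ARE anagrams
Result: 1

1


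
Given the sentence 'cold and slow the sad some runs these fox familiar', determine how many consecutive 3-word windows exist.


Word trigrams from [10] words:
  Trigram 1: (cold and slow)
  Trigram 2: (and slow the)
  Trigram 3: (slow the sad)
  Trigram 4: (the sad some)
  Trigram 5: (sad some runs)
  Trigram 6: (some runs these)
  Trigram 7: (runs these fox)
  Trigram 8: (these fox familiar)
Total word trigrams: 10 - 2 = 8

8


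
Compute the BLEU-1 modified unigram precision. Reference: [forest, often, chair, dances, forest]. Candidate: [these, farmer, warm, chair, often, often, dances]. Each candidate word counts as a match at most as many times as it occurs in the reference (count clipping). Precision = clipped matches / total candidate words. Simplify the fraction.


Reference word counts: {'chair': 1, 'dances': 1, 'forest': 2, 'often': 1}
Checking each candidate word (with clipping):
  'these' -> not in reference -> no match (matches: 0)
  'farmer' -> not in reference -> no match (matches: 0)
  'warm' -> not in reference -> no match (matches: 0)
  'chair' -> in reference (ref count 1, used 1/1) -> match (matches: 1)
  'often' -> in reference (ref count 1, used 1/1) -> match (matches: 2)
  'often' -> ref count 1 already used up (1/1) -> clipped, no match (matches: 2)
  'dances' -> in reference (ref count 1, used 1/1) -> match (matches: 3)
Clipped matches: 3, Candidate length: 7
Precision = 3/7

3/7


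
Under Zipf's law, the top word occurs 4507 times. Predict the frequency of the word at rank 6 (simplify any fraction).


Zipf's law: freq(rank) = f1 / rank
f1 = 4507, rank = 6
freq = 4507 / 6
GCD(4507, 6) = 1
Simplified: 4507/6

4507/6


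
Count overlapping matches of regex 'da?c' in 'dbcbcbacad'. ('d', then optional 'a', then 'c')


Pattern: da?c means 'd', then optional 'a', then 'c'.
Scanning 'dbcbcbacad' position-by-position:
  Pos 0: window 'dbc' -> no
  Pos 1: window 'bcb' -> no
  Pos 2: window 'cbc' -> no
  Pos 3: window 'bcb' -> no
  Pos 4: window 'cba' -> no
  Pos 5: window 'bac' -> no
  Pos 6: window 'aca' -> no
  Pos 7: window 'cad' -> no
  Pos 8: window 'ad' -> no
  Pos 9: window 'd' -> no
Total matches: 0

0


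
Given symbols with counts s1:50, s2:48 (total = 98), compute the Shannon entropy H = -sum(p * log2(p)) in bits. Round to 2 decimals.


Computing entropy H = -sum(p_i * log2(p_i)):
  s1: p = 50/98 = 0.5102, -p*log2(p) = 0.4953
  s2: p = 48/98 = 0.4898, -p*log2(p) = 0.5044
H = sum of terms = 0.9997
Rounded to 2 decimals: 1.00

1.00


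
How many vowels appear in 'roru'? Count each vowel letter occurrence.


Scanning each character of 'roru':
  Position 1: 'r' -> consonant (running count: 0)
  Position 2: 'o' -> vowel (running count: 1)
  Position 3: 'r' -> consonant (running count: 1)
  Position 4: 'u' -> vowel (running count: 2)
Total vowels: 2

2


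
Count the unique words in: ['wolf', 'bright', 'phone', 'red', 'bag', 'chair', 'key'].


Listing all tokens and tracking unique types:
  Token 1: 'wolf' -> NEW (unique so far: 1)
  Token 2: 'bright' -> NEW (unique so far: 2)
  Token 3: 'phone' -> NEW (unique so far: 3)
  Token 4: 'red' -> NEW (unique so far: 4)
  Token 5: 'bag' -> NEW (unique so far: 5)
  Token 6: 'chair' -> NEW (unique so far: 6)
  Token 7: 'key' -> NEW (unique so far: 7)
Unique types: ('bag', 'bright', 'chair', 'key', 'phone', 'red', 'wolf')
Vocabulary size: 7

7


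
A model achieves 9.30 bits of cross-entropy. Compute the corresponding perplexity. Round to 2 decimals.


Perplexity formula: PP = 2^H
H = 9.30
PP = 2^9.30
Decompose: 2^9.30 = 2^9 * 2^0.30
2^9 = 512, 2^0.30 ~ 1.2311444
PP ~ 512 * 1.2311444 = 630.3459328
Rounded to 2 decimals: 630.35

630.35


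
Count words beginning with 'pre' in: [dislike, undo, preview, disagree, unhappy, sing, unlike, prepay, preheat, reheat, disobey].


Checking each word for prefix 'pre':
  'dislike' -> no (count: 0)
  'undo' -> no (count: 0)
  'preview' -> YES, starts with 'pre' (count: 1)
  'disagree' -> no (count: 1)
  'unhappy' -> no (count: 1)
  'sing' -> no (count: 1)
  'unlike' -> no (count: 1)
  'prepay' -> YES, starts with 'pre' (count: 2)
  'preheat' -> YES, starts with 'pre' (count: 3)
  'reheat' -> no (count: 3)
  'disobey' -> no (count: 3)
Total with prefix 'pre': 3

3


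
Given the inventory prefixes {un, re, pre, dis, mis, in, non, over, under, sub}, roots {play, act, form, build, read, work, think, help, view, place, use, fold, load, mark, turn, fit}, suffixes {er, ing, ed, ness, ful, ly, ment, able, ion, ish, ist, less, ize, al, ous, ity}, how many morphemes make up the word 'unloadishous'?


Segmenting 'unloadishous' against the inventory:
  'un' -> prefix (morpheme 1)
  'load' -> root (morpheme 2)
  'ish' -> suffix (morpheme 3)
  'ous' -> suffix (morpheme 4)
Total morphemes: 4

4


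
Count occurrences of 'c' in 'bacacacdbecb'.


Scanning 'bacacacdbecb' for 'c':
  Position 2: 'c' -> MATCH (count: 1)
  Position 4: 'c' -> MATCH (count: 2)
  Position 6: 'c' -> MATCH (count: 3)
  Position 10: 'c' -> MATCH (count: 4)
Total occurrences of 'c': 4

4


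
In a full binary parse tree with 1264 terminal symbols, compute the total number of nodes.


Leaf nodes (terminals): 1264
Internal nodes = n - 1 = 1264 - 1 = 1263
Total = leaves + internal = 1264 + 1263 = 2527

2527


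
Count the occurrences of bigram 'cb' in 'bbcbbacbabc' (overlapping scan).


Scanning 'bbcbbacbabc' for bigram 'cb':
  Position 0: 'bb' -> no
  Position 1: 'bc' -> no
  Position 2: 'cb' -> MATCH
  Position 3: 'bb' -> no
  Position 4: 'ba' -> no
  Position 5: 'ac' -> no
  Position 6: 'cb' -> MATCH
  Position 7: 'ba' -> no
  Position 8: 'ab' -> no
  Position 9: 'bc' -> no
Total matches: 2

2


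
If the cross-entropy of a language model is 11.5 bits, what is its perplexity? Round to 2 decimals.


Perplexity formula: PP = 2^H
H = 11.5
PP = 2^11.5
Decompose: 2^11.5 = 2^11 * 2^0.5 = 2^11 * sqrt(2)
2^11 = 2048, sqrt(2) ~ 1.4142136
PP ~ 2048 * 1.4142136 = 2896.3094528
Rounded to 2 decimals: 2896.31

2896.31


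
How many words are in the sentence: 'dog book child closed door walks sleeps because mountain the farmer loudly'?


Counting words by splitting on spaces:
  Word 1: 'dog'
  Word 2: 'book'
  Word 3: 'child'
  Word 4: 'closed'
  Word 5: 'door'
  Word 6: 'walks'
  Word 7: 'sleeps'
  Word 8: 'because'
  Word 9: 'mountain'
  Word 10: 'the'
  Word 11: 'farmer'
  Word 12: 'loudly'
Total words: 12

12


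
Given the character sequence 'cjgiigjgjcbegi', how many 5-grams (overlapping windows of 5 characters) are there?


String 'cjgiigjgjcbegi' has length L = 14.
Number of overlapping n-grams = L - n + 1
Substituting: 14 - 5 + 1 = 10

10


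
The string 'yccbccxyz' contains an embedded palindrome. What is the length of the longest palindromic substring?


Scanning 'yccbccxyz' for palindromic substrings.
Substring at positions 1-5: 'ccbcc'.
Check: reverse('ccbcc') = 'ccbcc' -> palindrome confirmed.
Neighbouring characters ('y' / 'x') break symmetry, so it cannot extend further.
No longer palindromic substring exists; longest length = 5

5


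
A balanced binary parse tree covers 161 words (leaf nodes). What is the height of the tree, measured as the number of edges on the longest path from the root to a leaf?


In a balanced binary tree with n leaves the deepest leaf is ceil(log2(n)) edges below the root.
log2(161) = 7.3309
ceil(7.3309) = 8
height (edges) = 8

8


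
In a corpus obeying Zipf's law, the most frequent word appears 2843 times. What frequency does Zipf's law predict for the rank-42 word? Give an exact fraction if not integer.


Zipf's law: freq(rank) = f1 / rank
f1 = 2843, rank = 42
freq = 2843 / 42
GCD(2843, 42) = 1
Simplified: 2843/42

2843/42


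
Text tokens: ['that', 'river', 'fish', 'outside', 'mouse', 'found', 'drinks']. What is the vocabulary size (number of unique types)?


Listing all tokens and tracking unique types:
  Token 1: 'that' -> NEW (unique so far: 1)
  Token 2: 'river' -> NEW (unique so far: 2)
  Token 3: 'fish' -> NEW (unique so far: 3)
  Token 4: 'outside' -> NEW (unique so far: 4)
  Token 5: 'mouse' -> NEW (unique so far: 5)
  Token 6: 'found' -> NEW (unique so far: 6)
  Token 7: 'drinks' -> NEW (unique so far: 7)
Unique types: ('drinks', 'fish', 'found', 'mouse', 'outside', 'river', 'that')
Vocabulary size: 7

7


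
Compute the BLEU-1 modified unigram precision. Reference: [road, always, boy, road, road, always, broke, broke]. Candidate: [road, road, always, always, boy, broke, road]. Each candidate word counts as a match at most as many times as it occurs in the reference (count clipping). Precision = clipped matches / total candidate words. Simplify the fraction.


Reference word counts: {'always': 2, 'boy': 1, 'broke': 2, 'road': 3}
Checking each candidate word (with clipping):
  'road' -> in reference (ref count 3, used 1/3) -> match (matches: 1)
  'road' -> in reference (ref count 3, used 2/3) -> match (matches: 2)
  'always' -> in reference (ref count 2, used 1/2) -> match (matches: 3)
  'always' -> in reference (ref count 2, used 2/2) -> match (matches: 4)
  'boy' -> in reference (ref count 1, used 1/1) -> match (matches: 5)
  'broke' -> in reference (ref count 2, used 1/2) -> match (matches: 6)
  'road' -> in reference (ref count 3, used 3/3) -> match (matches: 7)
Clipped matches: 7, Candidate length: 7
Precision = 7/7 = 1

1


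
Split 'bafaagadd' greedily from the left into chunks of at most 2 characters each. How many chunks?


'bafaagadd' has 9 characters.
Chunking with max size 2:
  Chunk 1: 'ba' (positions 0-1)
  Chunk 2: 'fa' (positions 2-3)
  Chunk 3: 'ag' (positions 4-5)
  Chunk 4: 'ad' (positions 6-7)
  Chunk 5: 'd' (positions 8-8)
Total chunks: ceil(9 / 2) = 5

5


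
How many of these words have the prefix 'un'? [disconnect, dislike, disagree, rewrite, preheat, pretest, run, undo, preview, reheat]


Checking each word for prefix 'un':
  'disconnect' -> no (count: 0)
  'dislike' -> no (count: 0)
  'disagree' -> no (count: 0)
  'rewrite' -> no (count: 0)
  'preheat' -> no (count: 0)
  'pretest' -> no (count: 0)
  'run' -> no (count: 0)
  'undo' -> YES, starts with 'un' (count: 1)
  'preview' -> no (count: 1)
  'reheat' -> no (count: 1)
Total with prefix 'un': 1

1


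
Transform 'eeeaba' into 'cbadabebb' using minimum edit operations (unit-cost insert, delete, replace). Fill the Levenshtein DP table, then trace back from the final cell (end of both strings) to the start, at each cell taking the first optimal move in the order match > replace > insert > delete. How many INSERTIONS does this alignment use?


Edit distance = 7. Backtracking from cell (6, 9) with preference match > replace > insert > delete,
then listing the resulting alignment 'eeeaba' -> 'cbadabebb' left to right:
  Step 1: insert 'c' [insertion #1]
  Step 2: replace e->b
  Step 3: replace e->a
  Step 4: replace e->d
  Step 5: keep 'a'
  Step 6: insert 'b' [insertion #2]
  Step 7: insert 'e' [insertion #3]
  Step 8: keep 'b'
  Step 9: replace a->b
Total insertions: 3

3


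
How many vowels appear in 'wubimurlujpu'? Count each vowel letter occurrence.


Scanning each character of 'wubimurlujpu':
  Position 1: 'w' -> consonant (running count: 0)
  Position 2: 'u' -> vowel (running count: 1)
  Position 3: 'b' -> consonant (running count: 1)
  Position 4: 'i' -> vowel (running count: 2)
  Position 5: 'm' -> consonant (running count: 2)
  Position 6: 'u' -> vowel (running count: 3)
  Position 7: 'r' -> consonant (running count: 3)
  Position 8: 'l' -> consonant (running count: 3)
  Position 9: 'u' -> vowel (running count: 4)
  Position 10: 'j' -> consonant (running count: 4)
  Position 11: 'p' -> consonant (running count: 4)
  Position 12: 'u' -> vowel (running count: 5)
Total vowels: 5

5


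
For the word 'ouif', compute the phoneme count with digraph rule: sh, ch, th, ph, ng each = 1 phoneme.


Parsing 'ouif' greedily, digraphs first:
  'o' -> vowel phoneme (phonemes so far: 1)
  'u' -> vowel phoneme (phonemes so far: 2)
  'i' -> vowel phoneme (phonemes so far: 3)
  'f' -> consonant phoneme (phonemes so far: 4)
Total phonemes: 4

4


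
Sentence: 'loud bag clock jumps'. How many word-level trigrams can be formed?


Word trigrams from [4] words:
  Trigram 1: (loud bag clock)
  Trigram 2: (bag clock jumps)
Total word trigrams: 4 - 2 = 2

2


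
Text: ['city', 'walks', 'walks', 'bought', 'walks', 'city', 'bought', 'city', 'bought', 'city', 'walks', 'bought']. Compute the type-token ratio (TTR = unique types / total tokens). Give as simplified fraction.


Tokens: 12
Unique types: ('bought', 'city', 'walks') = 3
TTR = 3/12
Simplify: divide both by 3 -> 1/4
TTR = 1/4

1/4


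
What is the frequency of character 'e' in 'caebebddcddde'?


Scanning 'caebebddcddde' for 'e':
  Position 2: 'e' -> MATCH (count: 1)
  Position 4: 'e' -> MATCH (count: 2)
  Position 12: 'e' -> MATCH (count: 3)
Total occurrences of 'e': 3

3


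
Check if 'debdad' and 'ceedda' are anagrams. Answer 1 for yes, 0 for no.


Sort characters of 'debdad': 'abddde'
Sort characters of 'ceedda': 'acddee'
Sorted forms differ -> they are NOT anagrams
Result: 0

0


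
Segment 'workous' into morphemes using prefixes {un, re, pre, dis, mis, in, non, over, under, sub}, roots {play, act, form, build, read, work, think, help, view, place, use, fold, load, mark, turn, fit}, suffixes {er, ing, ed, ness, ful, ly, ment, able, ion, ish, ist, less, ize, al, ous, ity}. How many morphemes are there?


Segmenting 'workous' against the inventory:
  'work' -> root (morpheme 1)
  'ous' -> suffix (morpheme 2)
Total morphemes: 2

2


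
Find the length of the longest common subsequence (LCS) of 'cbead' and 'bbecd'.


DP table for LCS of 'cbead' and 'bbecd':
       b  b  e  c  d
    0  0  0  0  0  0
  c 0  0  0  0  1  1
  b 0  1  1  1  1  1
  e 0  1  1  2  2  2
  a 0  1  1  2  2  2
  d 0  1  1  2  2  3
LCS: 'bed'
LCS length = 3

3


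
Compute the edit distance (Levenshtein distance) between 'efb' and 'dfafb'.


Building DP table for s1='efb' (len 3) and s2='dfafb' (len 5):
       d  f  a  f  b
    0  1  2  3  4  5
  e 1  1  2  3  4  5
  f 2  2  1  2  3  4
  b 3  3  2  2  3  3
Edit distance = dp[3][5] = 3

3


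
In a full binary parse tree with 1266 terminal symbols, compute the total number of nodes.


Leaf nodes (terminals): 1266
Internal nodes = n - 1 = 1266 - 1 = 1265
Total = leaves + internal = 1266 + 1265 = 2531

2531


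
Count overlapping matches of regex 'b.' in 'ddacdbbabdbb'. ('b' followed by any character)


Pattern: b. means 'b' followed by any character.
Scanning 'ddacdbbabdbb' position-by-position:
  Pos 0: window 'dd' -> no
  Pos 1: window 'da' -> no
  Pos 2: window 'ac' -> no
  Pos 3: window 'cd' -> no
  Pos 4: window 'db' -> no
  Pos 5: window 'bb' -> MATCH
  Pos 6: window 'ba' -> MATCH
  Pos 7: window 'ab' -> no
  Pos 8: window 'bd' -> MATCH
  Pos 9: window 'db' -> no
  Pos 10: window 'bb' -> MATCH
  Pos 11: window 'b' -> no
Total matches: 4

4


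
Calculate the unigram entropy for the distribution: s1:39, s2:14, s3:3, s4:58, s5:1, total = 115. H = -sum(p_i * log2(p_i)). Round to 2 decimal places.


Computing entropy H = -sum(p_i * log2(p_i)):
  s1: p = 39/115 = 0.3391, -p*log2(p) = 0.5291
  s2: p = 14/115 = 0.1217, -p*log2(p) = 0.3699
  s3: p = 3/115 = 0.0261, -p*log2(p) = 0.1372
  s4: p = 58/115 = 0.5043, -p*log2(p) = 0.4980
  s5: p = 1/115 = 0.0087, -p*log2(p) = 0.0595
H = sum of terms = 1.5937
Rounded to 2 decimals: 1.59

1.59


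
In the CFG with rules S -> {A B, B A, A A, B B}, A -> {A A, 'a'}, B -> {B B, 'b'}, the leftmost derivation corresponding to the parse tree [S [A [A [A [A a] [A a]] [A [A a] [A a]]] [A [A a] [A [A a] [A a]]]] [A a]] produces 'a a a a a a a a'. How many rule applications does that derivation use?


Every bracketed nonterminal node [X ...] in the tree is produced by exactly one rule application.
Reading the tree off as a leftmost derivation:
  Step 1: S  =>  A A   (applied S -> A A)
  Step 2: A A  =>  A A A   (applied A -> A A)
  Step 3: A A A  =>  A A A A   (applied A -> A A)
  Step 4: A A A A  =>  A A A A A   (applied A -> A A)
  Step 5: A A A A A  =>  a A A A A   (applied A -> a)
  Step 6: a A A A A  =>  a a A A A   (applied A -> a)
  Step 7: a a A A A  =>  a a A A A A   (applied A -> A A)
  Step 8: a a A A A A  =>  a a a A A A   (applied A -> a)
  Step 9: a a a A A A  =>  a a a a A A   (applied A -> a)
  Step 10: a a a a A A  =>  a a a a A A A   (applied A -> A A)
  Step 11: a a a a A A A  =>  a a a a a A A   (applied A -> a)
  Step 12: a a a a a A A  =>  a a a a a A A A   (applied A -> A A)
  Step 13: a a a a a A A A  =>  a a a a a a A A   (applied A -> a)
  Step 14: a a a a a a A A  =>  a a a a a a a A   (applied A -> a)
  Step 15: a a a a a a a A  =>  a a a a a a a a   (applied A -> a)
Final yield: a a a a a a a a
Total rewrite steps: 15

15


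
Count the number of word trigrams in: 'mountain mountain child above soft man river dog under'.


Word trigrams from [9] words:
  Trigram 1: (mountain mountain child)
  Trigram 2: (mountain child above)
  Trigram 3: (child above soft)
  Trigram 4: (above soft man)
  Trigram 5: (soft man river)
  Trigram 6: (man river dog)
  Trigram 7: (river dog under)
Total word trigrams: 9 - 2 = 7

7


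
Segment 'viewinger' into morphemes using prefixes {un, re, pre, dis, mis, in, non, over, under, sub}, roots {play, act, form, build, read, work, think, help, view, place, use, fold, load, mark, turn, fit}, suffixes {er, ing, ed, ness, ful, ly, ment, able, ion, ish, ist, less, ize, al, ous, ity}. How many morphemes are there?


Segmenting 'viewinger' against the inventory:
  'view' -> root (morpheme 1)
  'ing' -> suffix (morpheme 2)
  'er' -> suffix (morpheme 3)
Total morphemes: 3

3


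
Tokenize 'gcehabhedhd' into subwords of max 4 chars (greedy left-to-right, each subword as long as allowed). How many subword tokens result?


'gcehabhedhd' has 11 characters.
Chunking with max size 4:
  Chunk 1: 'gceh' (positions 0-3)
  Chunk 2: 'abhe' (positions 4-7)
  Chunk 3: 'dhd' (positions 8-10)
Total chunks: ceil(11 / 4) = 3

3


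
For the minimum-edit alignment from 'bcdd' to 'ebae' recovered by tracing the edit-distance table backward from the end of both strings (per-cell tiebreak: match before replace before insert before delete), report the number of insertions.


Edit distance = 4. Backtracking from cell (4, 4) with preference match > replace > insert > delete,
then listing the resulting alignment 'bcdd' -> 'ebae' left to right:
  Step 1: replace b->e
  Step 2: replace c->b
  Step 3: replace d->a
  Step 4: replace d->e
Total insertions: 0

0


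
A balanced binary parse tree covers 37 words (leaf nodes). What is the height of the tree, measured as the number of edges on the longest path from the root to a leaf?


In a balanced binary tree with n leaves the deepest leaf is ceil(log2(n)) edges below the root.
log2(37) = 5.2095
ceil(5.2095) = 6
height (edges) = 6

6
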